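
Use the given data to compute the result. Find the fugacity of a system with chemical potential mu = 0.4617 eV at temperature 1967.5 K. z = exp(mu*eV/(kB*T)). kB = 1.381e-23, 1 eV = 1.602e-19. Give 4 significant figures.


Step 1: Convert mu to Joules: 0.4617*1.602e-19 = 7.396e-20 J
Step 2: kB*T = 1.381e-23*1967.5 = 2.717e-20 J
Step 3: mu/(kB*T) = 2.722
Step 4: z = exp(2.722) = 15.21

15.21


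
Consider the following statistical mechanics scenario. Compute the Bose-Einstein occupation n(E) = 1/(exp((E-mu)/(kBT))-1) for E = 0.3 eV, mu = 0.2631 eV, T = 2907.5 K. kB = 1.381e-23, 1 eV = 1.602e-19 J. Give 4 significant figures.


Step 1: (E - mu) = 0.0369 eV
Step 2: x = (E-mu)*eV/(kB*T) = 0.0369*1.602e-19/(1.381e-23*2907.5) = 0.1472
Step 3: exp(x) = 1.159
Step 4: n = 1/(exp(x)-1) = 6.305

6.305


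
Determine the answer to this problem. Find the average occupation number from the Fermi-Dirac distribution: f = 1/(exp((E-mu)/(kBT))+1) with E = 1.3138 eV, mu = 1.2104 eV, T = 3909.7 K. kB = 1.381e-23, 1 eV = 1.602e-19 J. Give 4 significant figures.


Step 1: (E - mu) = 1.3138 - 1.2104 = 0.1034 eV
Step 2: Convert: (E-mu)*eV = 1.656e-20 J
Step 3: x = (E-mu)*eV/(kB*T) = 0.3068
Step 4: f = 1/(exp(0.3068)+1) = 0.4239

0.4239


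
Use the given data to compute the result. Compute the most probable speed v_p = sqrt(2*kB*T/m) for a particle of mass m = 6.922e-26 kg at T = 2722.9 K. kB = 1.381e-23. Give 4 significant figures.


Step 1: Numerator = 2*kB*T = 2*1.381e-23*2722.9 = 7.521e-20
Step 2: Ratio = 7.521e-20 / 6.922e-26 = 1.086e+06
Step 3: v_p = sqrt(1.086e+06) = 1042 m/s

1042


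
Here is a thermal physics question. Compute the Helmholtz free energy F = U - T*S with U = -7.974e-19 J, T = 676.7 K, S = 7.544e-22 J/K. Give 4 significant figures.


Step 1: T*S = 676.7 * 7.544e-22 = 5.105e-19 J
Step 2: F = U - T*S = -7.974e-19 - 5.105e-19
Step 3: F = -1.308e-18 J

-1.308e-18


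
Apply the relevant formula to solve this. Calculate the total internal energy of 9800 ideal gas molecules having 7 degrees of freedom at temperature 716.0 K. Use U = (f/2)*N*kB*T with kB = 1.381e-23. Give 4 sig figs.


Step 1: f/2 = 7/2 = 3.5
Step 2: N*kB*T = 9800*1.381e-23*716.0 = 9.69e-17
Step 3: U = 3.5 * 9.69e-17 = 3.392e-16 J

3.392e-16


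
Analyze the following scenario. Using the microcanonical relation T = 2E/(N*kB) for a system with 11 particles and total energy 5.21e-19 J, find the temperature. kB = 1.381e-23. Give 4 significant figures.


Step 1: Numerator = 2*E = 2*5.21e-19 = 1.042e-18 J
Step 2: Denominator = N*kB = 11*1.381e-23 = 1.519e-22
Step 3: T = 1.042e-18 / 1.519e-22 = 6859 K

6859


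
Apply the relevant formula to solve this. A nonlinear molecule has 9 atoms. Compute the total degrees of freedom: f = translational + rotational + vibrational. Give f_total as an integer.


Step 1: Translational DOF = 3
Step 2: Rotational DOF (nonlinear) = 3
Step 3: Vibrational DOF = 3*9 - 6 = 21
Step 4: Total = 3 + 3 + 21 = 27

27


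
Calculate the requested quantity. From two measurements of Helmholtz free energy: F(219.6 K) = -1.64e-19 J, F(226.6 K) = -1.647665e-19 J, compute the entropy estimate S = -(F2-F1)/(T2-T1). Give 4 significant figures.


Step 1: dF = F2 - F1 = -1.647665e-19 - (-1.64e-19) = -7.665e-22 J
Step 2: dT = T2 - T1 = 226.6 - 219.6 = 7 K
Step 3: S = -dF/dT = -(-7.665e-22)/7 = 1.095e-22 J/K

1.095e-22


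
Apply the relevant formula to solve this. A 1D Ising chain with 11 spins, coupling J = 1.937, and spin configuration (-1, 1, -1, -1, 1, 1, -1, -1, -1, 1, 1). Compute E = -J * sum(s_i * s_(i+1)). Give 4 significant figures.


Step 1: Nearest-neighbor products: -1, -1, 1, -1, 1, -1, 1, 1, -1, 1
Step 2: Sum of products = 0
Step 3: E = -1.937 * 0 = 0

0


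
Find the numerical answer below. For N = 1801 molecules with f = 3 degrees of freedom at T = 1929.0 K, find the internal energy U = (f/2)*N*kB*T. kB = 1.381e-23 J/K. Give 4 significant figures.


Step 1: f/2 = 3/2 = 1.5
Step 2: N*kB*T = 1801*1.381e-23*1929.0 = 4.798e-17
Step 3: U = 1.5 * 4.798e-17 = 7.197e-17 J

7.197e-17


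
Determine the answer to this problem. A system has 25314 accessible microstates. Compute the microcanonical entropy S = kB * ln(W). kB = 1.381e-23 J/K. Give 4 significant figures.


Step 1: ln(W) = ln(25314) = 10.14
Step 2: S = kB * ln(W) = 1.381e-23 * 10.14
Step 3: S = 1.4e-22 J/K

1.4e-22


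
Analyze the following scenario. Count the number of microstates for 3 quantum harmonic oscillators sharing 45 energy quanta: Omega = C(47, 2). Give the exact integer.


Step 1: Use binomial coefficient C(47, 2)
Step 2: Numerator = 47! / 45!
Step 3: Denominator = 2!
Step 4: Omega = 1081

1081


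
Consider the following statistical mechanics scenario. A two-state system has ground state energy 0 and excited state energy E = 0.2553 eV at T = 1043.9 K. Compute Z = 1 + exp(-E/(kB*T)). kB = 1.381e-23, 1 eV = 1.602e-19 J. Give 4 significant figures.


Step 1: Compute beta*E = E*eV/(kB*T) = 0.2553*1.602e-19/(1.381e-23*1043.9) = 2.837
Step 2: exp(-beta*E) = exp(-2.837) = 0.0586
Step 3: Z = 1 + 0.0586 = 1.059

1.059


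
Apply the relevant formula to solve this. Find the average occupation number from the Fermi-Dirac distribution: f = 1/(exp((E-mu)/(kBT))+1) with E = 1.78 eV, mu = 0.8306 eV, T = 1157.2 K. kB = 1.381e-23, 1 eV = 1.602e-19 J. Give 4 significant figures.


Step 1: (E - mu) = 1.78 - 0.8306 = 0.9494 eV
Step 2: Convert: (E-mu)*eV = 1.521e-19 J
Step 3: x = (E-mu)*eV/(kB*T) = 9.517
Step 4: f = 1/(exp(9.517)+1) = 7.357e-05

7.357e-05


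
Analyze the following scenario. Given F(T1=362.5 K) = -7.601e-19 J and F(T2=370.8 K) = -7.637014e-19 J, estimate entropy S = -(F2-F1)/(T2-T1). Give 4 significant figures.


Step 1: dF = F2 - F1 = -7.637014e-19 - (-7.601e-19) = -3.6014e-21 J
Step 2: dT = T2 - T1 = 370.8 - 362.5 = 8.3 K
Step 3: S = -dF/dT = -(-3.6014e-21)/8.3 = 4.339e-22 J/K

4.339e-22


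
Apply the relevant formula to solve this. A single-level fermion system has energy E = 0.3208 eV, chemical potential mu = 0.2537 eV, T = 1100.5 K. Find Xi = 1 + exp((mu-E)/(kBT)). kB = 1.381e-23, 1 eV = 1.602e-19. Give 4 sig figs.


Step 1: (mu - E) = 0.2537 - 0.3208 = -0.0671 eV
Step 2: x = (mu-E)*eV/(kB*T) = -0.0671*1.602e-19/(1.381e-23*1100.5) = -0.7073
Step 3: exp(x) = 0.493
Step 4: Xi = 1 + 0.493 = 1.493

1.493


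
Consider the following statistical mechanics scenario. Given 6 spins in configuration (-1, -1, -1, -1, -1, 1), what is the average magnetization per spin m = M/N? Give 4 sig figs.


Step 1: Count up spins (+1): 1, down spins (-1): 5
Step 2: Total magnetization M = 1 - 5 = -4
Step 3: m = M/N = -4/6 = -0.6667

-0.6667


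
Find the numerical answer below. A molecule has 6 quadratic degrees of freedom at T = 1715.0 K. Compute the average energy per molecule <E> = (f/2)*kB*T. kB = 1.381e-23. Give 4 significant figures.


Step 1: f/2 = 6/2 = 3
Step 2: kB*T = 1.381e-23 * 1715.0 = 2.368e-20
Step 3: <E> = 3 * 2.368e-20 = 7.105e-20 J

7.105e-20


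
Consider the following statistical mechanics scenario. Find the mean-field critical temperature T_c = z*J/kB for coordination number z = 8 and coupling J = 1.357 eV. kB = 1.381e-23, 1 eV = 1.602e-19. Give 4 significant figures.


Step 1: z*J = 8*1.357 = 10.86 eV
Step 2: Convert to Joules: 10.86*1.602e-19 = 1.739e-18 J
Step 3: T_c = 1.739e-18 / 1.381e-23 = 1.259e+05 K

1.259e+05


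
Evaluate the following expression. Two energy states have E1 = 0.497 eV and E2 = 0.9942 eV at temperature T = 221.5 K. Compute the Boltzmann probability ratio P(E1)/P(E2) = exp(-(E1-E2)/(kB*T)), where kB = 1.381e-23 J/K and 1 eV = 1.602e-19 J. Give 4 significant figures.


Step 1: Compute energy difference dE = E1 - E2 = 0.497 - 0.9942 = -0.4972 eV
Step 2: Convert to Joules: dE_J = -0.4972 * 1.602e-19 = -7.965e-20 J
Step 3: Compute exponent = -dE_J / (kB * T) = -(-7.965e-20) / (1.381e-23 * 221.5) = 26.04
Step 4: P(E1)/P(E2) = exp(26.04) = 2.035e+11

2.035e+11


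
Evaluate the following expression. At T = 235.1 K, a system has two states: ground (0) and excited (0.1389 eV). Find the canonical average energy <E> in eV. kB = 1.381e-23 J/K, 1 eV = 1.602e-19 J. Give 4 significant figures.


Step 1: beta*E = 0.1389*1.602e-19/(1.381e-23*235.1) = 6.854
Step 2: exp(-beta*E) = 0.001056
Step 3: <E> = 0.1389*0.001056/(1+0.001056) = 0.0001465 eV

0.0001465


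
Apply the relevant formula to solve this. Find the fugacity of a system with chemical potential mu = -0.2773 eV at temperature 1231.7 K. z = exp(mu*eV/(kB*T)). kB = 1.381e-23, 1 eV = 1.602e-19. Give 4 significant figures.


Step 1: Convert mu to Joules: -0.2773*1.602e-19 = -4.442e-20 J
Step 2: kB*T = 1.381e-23*1231.7 = 1.701e-20 J
Step 3: mu/(kB*T) = -2.612
Step 4: z = exp(-2.612) = 0.07341

0.07341


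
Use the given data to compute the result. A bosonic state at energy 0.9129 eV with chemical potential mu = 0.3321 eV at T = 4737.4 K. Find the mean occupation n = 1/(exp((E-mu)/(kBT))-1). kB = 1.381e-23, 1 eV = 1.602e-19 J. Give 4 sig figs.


Step 1: (E - mu) = 0.5808 eV
Step 2: x = (E-mu)*eV/(kB*T) = 0.5808*1.602e-19/(1.381e-23*4737.4) = 1.422
Step 3: exp(x) = 4.146
Step 4: n = 1/(exp(x)-1) = 0.3178

0.3178


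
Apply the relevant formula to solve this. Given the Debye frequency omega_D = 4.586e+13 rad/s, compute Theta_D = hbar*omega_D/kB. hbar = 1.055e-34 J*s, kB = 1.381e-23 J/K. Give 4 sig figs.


Step 1: hbar*omega_D = 1.055e-34 * 4.586e+13 = 4.838e-21 J
Step 2: Theta_D = 4.838e-21 / 1.381e-23
Step 3: Theta_D = 350.3 K

350.3


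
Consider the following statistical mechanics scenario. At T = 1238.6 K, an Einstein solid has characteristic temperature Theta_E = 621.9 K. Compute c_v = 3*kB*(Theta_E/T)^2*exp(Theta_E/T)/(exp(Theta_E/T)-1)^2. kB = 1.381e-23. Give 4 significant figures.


Step 1: x = Theta_E/T = 621.9/1238.6 = 0.5021
Step 2: x^2 = 0.2521
Step 3: exp(x) = 1.652
Step 4: c_v = 3*1.381e-23*0.2521*1.652/(1.652-1)^2 = 4.057e-23

4.057e-23


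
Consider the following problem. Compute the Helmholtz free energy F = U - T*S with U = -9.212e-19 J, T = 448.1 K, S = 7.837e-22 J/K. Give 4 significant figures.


Step 1: T*S = 448.1 * 7.837e-22 = 3.512e-19 J
Step 2: F = U - T*S = -9.212e-19 - 3.512e-19
Step 3: F = -1.272e-18 J

-1.272e-18


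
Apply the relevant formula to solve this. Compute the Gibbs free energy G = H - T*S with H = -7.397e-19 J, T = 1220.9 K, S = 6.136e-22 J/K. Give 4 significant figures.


Step 1: T*S = 1220.9 * 6.136e-22 = 7.491e-19 J
Step 2: G = H - T*S = -7.397e-19 - 7.491e-19
Step 3: G = -1.489e-18 J

-1.489e-18


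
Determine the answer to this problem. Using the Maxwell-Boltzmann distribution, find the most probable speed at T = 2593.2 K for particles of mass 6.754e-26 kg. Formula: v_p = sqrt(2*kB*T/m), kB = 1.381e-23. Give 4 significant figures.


Step 1: Numerator = 2*kB*T = 2*1.381e-23*2593.2 = 7.162e-20
Step 2: Ratio = 7.162e-20 / 6.754e-26 = 1.06e+06
Step 3: v_p = sqrt(1.06e+06) = 1030 m/s

1030


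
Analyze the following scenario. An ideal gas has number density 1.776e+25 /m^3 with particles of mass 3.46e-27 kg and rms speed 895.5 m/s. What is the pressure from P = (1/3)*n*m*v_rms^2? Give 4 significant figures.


Step 1: v_rms^2 = 895.5^2 = 8.019e+05
Step 2: n*m = 1.776e+25*3.46e-27 = 0.06145
Step 3: P = (1/3)*0.06145*8.019e+05 = 1.643e+04 Pa

1.643e+04


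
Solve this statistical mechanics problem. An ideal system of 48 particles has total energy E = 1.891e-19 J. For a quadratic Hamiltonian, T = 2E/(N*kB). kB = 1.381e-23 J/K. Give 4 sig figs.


Step 1: Numerator = 2*E = 2*1.891e-19 = 3.782e-19 J
Step 2: Denominator = N*kB = 48*1.381e-23 = 6.629e-22
Step 3: T = 3.782e-19 / 6.629e-22 = 570.5 K

570.5


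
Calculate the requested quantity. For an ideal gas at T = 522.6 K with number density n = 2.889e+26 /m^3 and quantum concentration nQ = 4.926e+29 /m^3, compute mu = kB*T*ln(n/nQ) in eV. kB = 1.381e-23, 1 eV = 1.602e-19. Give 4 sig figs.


Step 1: n/nQ = 2.889e+26/4.926e+29 = 0.0005865
Step 2: ln(n/nQ) = -7.441
Step 3: mu = kB*T*ln(n/nQ) = 7.217e-21*-7.441 = -5.371e-20 J
Step 4: Convert to eV: -5.371e-20/1.602e-19 = -0.3352 eV

-0.3352


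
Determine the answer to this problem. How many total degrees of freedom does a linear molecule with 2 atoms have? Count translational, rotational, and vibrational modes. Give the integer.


Step 1: Translational DOF = 3
Step 2: Rotational DOF (linear) = 2
Step 3: Vibrational DOF = 3*2 - 5 = 1
Step 4: Total = 3 + 2 + 1 = 6

6


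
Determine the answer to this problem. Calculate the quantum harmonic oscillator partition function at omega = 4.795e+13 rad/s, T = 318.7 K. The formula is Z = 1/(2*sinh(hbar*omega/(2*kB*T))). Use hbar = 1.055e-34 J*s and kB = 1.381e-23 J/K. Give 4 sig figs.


Step 1: Compute x = hbar*omega/(kB*T) = 1.055e-34*4.795e+13/(1.381e-23*318.7) = 1.149
Step 2: x/2 = 0.5747
Step 3: sinh(x/2) = 0.6069
Step 4: Z = 1/(2*0.6069) = 0.8239

0.8239


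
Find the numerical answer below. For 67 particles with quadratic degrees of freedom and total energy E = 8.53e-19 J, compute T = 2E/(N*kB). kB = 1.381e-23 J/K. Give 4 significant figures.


Step 1: Numerator = 2*E = 2*8.53e-19 = 1.706e-18 J
Step 2: Denominator = N*kB = 67*1.381e-23 = 9.253e-22
Step 3: T = 1.706e-18 / 9.253e-22 = 1844 K

1844


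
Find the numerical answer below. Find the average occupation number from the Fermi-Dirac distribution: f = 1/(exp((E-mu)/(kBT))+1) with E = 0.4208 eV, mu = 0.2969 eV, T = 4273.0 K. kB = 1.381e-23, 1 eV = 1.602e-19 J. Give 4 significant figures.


Step 1: (E - mu) = 0.4208 - 0.2969 = 0.1239 eV
Step 2: Convert: (E-mu)*eV = 1.985e-20 J
Step 3: x = (E-mu)*eV/(kB*T) = 0.3364
Step 4: f = 1/(exp(0.3364)+1) = 0.4167

0.4167


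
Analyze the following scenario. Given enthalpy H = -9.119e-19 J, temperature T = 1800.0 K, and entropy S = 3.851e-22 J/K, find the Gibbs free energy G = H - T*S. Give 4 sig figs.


Step 1: T*S = 1800.0 * 3.851e-22 = 6.932e-19 J
Step 2: G = H - T*S = -9.119e-19 - 6.932e-19
Step 3: G = -1.605e-18 J

-1.605e-18


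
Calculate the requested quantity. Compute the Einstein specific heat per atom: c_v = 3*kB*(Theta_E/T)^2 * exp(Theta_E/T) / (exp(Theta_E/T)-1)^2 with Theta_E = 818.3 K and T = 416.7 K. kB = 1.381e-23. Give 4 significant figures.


Step 1: x = Theta_E/T = 818.3/416.7 = 1.964
Step 2: x^2 = 3.856
Step 3: exp(x) = 7.126
Step 4: c_v = 3*1.381e-23*3.856*7.126/(7.126-1)^2 = 3.034e-23

3.034e-23


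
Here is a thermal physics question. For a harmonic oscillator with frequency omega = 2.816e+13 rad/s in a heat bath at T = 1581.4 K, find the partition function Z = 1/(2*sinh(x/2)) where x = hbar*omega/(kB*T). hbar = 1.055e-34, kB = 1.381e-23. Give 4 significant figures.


Step 1: Compute x = hbar*omega/(kB*T) = 1.055e-34*2.816e+13/(1.381e-23*1581.4) = 0.136
Step 2: x/2 = 0.06802
Step 3: sinh(x/2) = 0.06807
Step 4: Z = 1/(2*0.06807) = 7.345

7.345


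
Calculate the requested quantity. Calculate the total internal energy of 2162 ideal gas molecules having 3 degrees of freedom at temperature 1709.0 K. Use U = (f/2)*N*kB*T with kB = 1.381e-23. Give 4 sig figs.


Step 1: f/2 = 3/2 = 1.5
Step 2: N*kB*T = 2162*1.381e-23*1709.0 = 5.103e-17
Step 3: U = 1.5 * 5.103e-17 = 7.654e-17 J

7.654e-17


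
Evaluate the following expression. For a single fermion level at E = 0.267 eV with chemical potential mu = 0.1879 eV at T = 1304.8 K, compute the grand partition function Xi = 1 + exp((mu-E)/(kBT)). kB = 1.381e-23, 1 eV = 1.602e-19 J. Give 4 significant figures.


Step 1: (mu - E) = 0.1879 - 0.267 = -0.0791 eV
Step 2: x = (mu-E)*eV/(kB*T) = -0.0791*1.602e-19/(1.381e-23*1304.8) = -0.7032
Step 3: exp(x) = 0.495
Step 4: Xi = 1 + 0.495 = 1.495

1.495


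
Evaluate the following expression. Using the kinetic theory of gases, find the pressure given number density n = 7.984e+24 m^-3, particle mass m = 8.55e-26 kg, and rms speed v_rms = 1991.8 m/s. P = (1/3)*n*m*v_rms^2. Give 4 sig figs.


Step 1: v_rms^2 = 1991.8^2 = 3.967e+06
Step 2: n*m = 7.984e+24*8.55e-26 = 0.6826
Step 3: P = (1/3)*0.6826*3.967e+06 = 9.027e+05 Pa

9.027e+05


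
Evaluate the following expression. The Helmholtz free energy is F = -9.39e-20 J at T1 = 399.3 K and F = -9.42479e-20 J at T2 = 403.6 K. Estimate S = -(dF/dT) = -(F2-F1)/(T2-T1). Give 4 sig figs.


Step 1: dF = F2 - F1 = -9.42479e-20 - (-9.39e-20) = -3.479e-22 J
Step 2: dT = T2 - T1 = 403.6 - 399.3 = 4.3 K
Step 3: S = -dF/dT = -(-3.479e-22)/4.3 = 8.091e-23 J/K

8.091e-23


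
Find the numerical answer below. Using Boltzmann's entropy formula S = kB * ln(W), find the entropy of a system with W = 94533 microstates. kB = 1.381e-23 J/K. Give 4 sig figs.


Step 1: ln(W) = ln(94533) = 11.46
Step 2: S = kB * ln(W) = 1.381e-23 * 11.46
Step 3: S = 1.582e-22 J/K

1.582e-22


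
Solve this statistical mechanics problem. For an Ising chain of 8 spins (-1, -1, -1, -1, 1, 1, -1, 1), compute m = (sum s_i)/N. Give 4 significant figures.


Step 1: Count up spins (+1): 3, down spins (-1): 5
Step 2: Total magnetization M = 3 - 5 = -2
Step 3: m = M/N = -2/8 = -0.25

-0.25


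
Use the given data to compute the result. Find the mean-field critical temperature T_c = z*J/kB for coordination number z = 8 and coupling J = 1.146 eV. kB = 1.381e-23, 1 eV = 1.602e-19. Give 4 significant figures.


Step 1: z*J = 8*1.146 = 9.168 eV
Step 2: Convert to Joules: 9.168*1.602e-19 = 1.469e-18 J
Step 3: T_c = 1.469e-18 / 1.381e-23 = 1.064e+05 K

1.064e+05


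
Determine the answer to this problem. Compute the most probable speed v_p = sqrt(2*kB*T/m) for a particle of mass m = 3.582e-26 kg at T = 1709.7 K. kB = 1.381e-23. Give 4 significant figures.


Step 1: Numerator = 2*kB*T = 2*1.381e-23*1709.7 = 4.722e-20
Step 2: Ratio = 4.722e-20 / 3.582e-26 = 1.318e+06
Step 3: v_p = sqrt(1.318e+06) = 1148 m/s

1148


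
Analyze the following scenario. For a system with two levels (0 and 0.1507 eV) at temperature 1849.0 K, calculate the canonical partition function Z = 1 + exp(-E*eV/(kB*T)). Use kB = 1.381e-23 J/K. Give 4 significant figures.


Step 1: Compute beta*E = E*eV/(kB*T) = 0.1507*1.602e-19/(1.381e-23*1849.0) = 0.9455
Step 2: exp(-beta*E) = exp(-0.9455) = 0.3885
Step 3: Z = 1 + 0.3885 = 1.388

1.388


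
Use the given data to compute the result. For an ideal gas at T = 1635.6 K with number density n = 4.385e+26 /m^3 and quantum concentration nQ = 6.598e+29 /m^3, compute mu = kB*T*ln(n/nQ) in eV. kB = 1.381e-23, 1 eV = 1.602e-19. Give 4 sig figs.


Step 1: n/nQ = 4.385e+26/6.598e+29 = 0.0006646
Step 2: ln(n/nQ) = -7.316
Step 3: mu = kB*T*ln(n/nQ) = 2.259e-20*-7.316 = -1.653e-19 J
Step 4: Convert to eV: -1.653e-19/1.602e-19 = -1.032 eV

-1.032


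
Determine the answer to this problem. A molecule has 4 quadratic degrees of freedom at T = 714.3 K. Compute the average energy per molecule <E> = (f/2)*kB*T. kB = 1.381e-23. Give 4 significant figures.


Step 1: f/2 = 4/2 = 2
Step 2: kB*T = 1.381e-23 * 714.3 = 9.864e-21
Step 3: <E> = 2 * 9.864e-21 = 1.973e-20 J

1.973e-20


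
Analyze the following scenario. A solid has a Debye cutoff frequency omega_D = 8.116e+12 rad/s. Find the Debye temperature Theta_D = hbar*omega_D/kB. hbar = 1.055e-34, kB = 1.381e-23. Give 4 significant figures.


Step 1: hbar*omega_D = 1.055e-34 * 8.116e+12 = 8.562e-22 J
Step 2: Theta_D = 8.562e-22 / 1.381e-23
Step 3: Theta_D = 62 K

62


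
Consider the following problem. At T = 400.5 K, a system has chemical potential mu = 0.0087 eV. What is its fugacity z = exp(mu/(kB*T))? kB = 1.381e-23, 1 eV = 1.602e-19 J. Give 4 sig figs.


Step 1: Convert mu to Joules: 0.0087*1.602e-19 = 1.394e-21 J
Step 2: kB*T = 1.381e-23*400.5 = 5.531e-21 J
Step 3: mu/(kB*T) = 0.252
Step 4: z = exp(0.252) = 1.287

1.287


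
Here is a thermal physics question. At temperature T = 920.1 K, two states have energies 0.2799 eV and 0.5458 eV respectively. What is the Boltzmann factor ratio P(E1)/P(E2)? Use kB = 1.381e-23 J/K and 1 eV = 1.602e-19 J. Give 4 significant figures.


Step 1: Compute energy difference dE = E1 - E2 = 0.2799 - 0.5458 = -0.2659 eV
Step 2: Convert to Joules: dE_J = -0.2659 * 1.602e-19 = -4.26e-20 J
Step 3: Compute exponent = -dE_J / (kB * T) = -(-4.26e-20) / (1.381e-23 * 920.1) = 3.352
Step 4: P(E1)/P(E2) = exp(3.352) = 28.57

28.57


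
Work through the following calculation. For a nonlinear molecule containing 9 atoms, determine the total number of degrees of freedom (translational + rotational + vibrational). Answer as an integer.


Step 1: Translational DOF = 3
Step 2: Rotational DOF (nonlinear) = 3
Step 3: Vibrational DOF = 3*9 - 6 = 21
Step 4: Total = 3 + 3 + 21 = 27

27


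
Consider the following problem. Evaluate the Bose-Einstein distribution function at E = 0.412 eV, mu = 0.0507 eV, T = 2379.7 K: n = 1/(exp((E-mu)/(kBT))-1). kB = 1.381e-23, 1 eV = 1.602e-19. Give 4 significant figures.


Step 1: (E - mu) = 0.3613 eV
Step 2: x = (E-mu)*eV/(kB*T) = 0.3613*1.602e-19/(1.381e-23*2379.7) = 1.761
Step 3: exp(x) = 5.82
Step 4: n = 1/(exp(x)-1) = 0.2075

0.2075


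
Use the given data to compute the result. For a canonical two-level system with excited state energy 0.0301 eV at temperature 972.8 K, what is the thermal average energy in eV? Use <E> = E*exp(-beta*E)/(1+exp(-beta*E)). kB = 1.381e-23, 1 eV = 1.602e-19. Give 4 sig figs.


Step 1: beta*E = 0.0301*1.602e-19/(1.381e-23*972.8) = 0.3589
Step 2: exp(-beta*E) = 0.6984
Step 3: <E> = 0.0301*0.6984/(1+0.6984) = 0.01238 eV

0.01238


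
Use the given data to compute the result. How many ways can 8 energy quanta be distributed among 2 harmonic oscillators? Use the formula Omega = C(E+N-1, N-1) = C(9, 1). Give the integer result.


Step 1: Use binomial coefficient C(9, 1)
Step 2: Numerator = 9! / 8!
Step 3: Denominator = 1!
Step 4: Omega = 9

9


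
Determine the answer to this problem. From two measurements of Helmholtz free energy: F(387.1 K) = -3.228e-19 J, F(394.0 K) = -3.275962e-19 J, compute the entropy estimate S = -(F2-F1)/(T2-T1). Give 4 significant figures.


Step 1: dF = F2 - F1 = -3.275962e-19 - (-3.228e-19) = -4.7962e-21 J
Step 2: dT = T2 - T1 = 394.0 - 387.1 = 6.9 K
Step 3: S = -dF/dT = -(-4.7962e-21)/6.9 = 6.951e-22 J/K

6.951e-22


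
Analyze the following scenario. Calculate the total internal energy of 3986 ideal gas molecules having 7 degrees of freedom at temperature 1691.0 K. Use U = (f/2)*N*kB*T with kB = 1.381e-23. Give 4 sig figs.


Step 1: f/2 = 7/2 = 3.5
Step 2: N*kB*T = 3986*1.381e-23*1691.0 = 9.308e-17
Step 3: U = 3.5 * 9.308e-17 = 3.258e-16 J

3.258e-16


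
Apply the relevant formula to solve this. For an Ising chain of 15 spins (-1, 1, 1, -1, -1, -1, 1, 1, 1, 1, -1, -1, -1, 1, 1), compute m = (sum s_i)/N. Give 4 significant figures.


Step 1: Count up spins (+1): 8, down spins (-1): 7
Step 2: Total magnetization M = 8 - 7 = 1
Step 3: m = M/N = 1/15 = 0.06667

0.06667


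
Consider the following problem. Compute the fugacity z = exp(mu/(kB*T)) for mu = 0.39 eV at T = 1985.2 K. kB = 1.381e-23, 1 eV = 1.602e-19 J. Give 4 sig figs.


Step 1: Convert mu to Joules: 0.39*1.602e-19 = 6.248e-20 J
Step 2: kB*T = 1.381e-23*1985.2 = 2.742e-20 J
Step 3: mu/(kB*T) = 2.279
Step 4: z = exp(2.279) = 9.766

9.766


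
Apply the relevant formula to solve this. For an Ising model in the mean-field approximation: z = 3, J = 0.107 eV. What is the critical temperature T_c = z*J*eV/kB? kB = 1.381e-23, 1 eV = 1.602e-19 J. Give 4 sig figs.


Step 1: z*J = 3*0.107 = 0.321 eV
Step 2: Convert to Joules: 0.321*1.602e-19 = 5.142e-20 J
Step 3: T_c = 5.142e-20 / 1.381e-23 = 3724 K

3724


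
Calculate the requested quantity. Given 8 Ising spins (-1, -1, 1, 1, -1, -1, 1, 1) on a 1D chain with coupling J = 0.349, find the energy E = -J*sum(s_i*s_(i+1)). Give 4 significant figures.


Step 1: Nearest-neighbor products: 1, -1, 1, -1, 1, -1, 1
Step 2: Sum of products = 1
Step 3: E = -0.349 * 1 = -0.349

-0.349


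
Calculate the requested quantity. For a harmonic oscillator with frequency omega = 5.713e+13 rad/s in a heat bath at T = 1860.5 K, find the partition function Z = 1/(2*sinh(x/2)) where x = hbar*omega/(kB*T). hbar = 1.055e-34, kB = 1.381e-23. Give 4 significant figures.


Step 1: Compute x = hbar*omega/(kB*T) = 1.055e-34*5.713e+13/(1.381e-23*1860.5) = 0.2346
Step 2: x/2 = 0.1173
Step 3: sinh(x/2) = 0.1176
Step 4: Z = 1/(2*0.1176) = 4.253

4.253


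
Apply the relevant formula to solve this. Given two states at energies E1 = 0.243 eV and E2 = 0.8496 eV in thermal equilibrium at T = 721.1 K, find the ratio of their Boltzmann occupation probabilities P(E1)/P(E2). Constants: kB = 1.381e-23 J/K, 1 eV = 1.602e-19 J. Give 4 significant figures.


Step 1: Compute energy difference dE = E1 - E2 = 0.243 - 0.8496 = -0.6066 eV
Step 2: Convert to Joules: dE_J = -0.6066 * 1.602e-19 = -9.718e-20 J
Step 3: Compute exponent = -dE_J / (kB * T) = -(-9.718e-20) / (1.381e-23 * 721.1) = 9.758
Step 4: P(E1)/P(E2) = exp(9.758) = 1.73e+04

1.73e+04


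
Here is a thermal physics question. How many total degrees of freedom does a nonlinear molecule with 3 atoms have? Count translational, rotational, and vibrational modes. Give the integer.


Step 1: Translational DOF = 3
Step 2: Rotational DOF (nonlinear) = 3
Step 3: Vibrational DOF = 3*3 - 6 = 3
Step 4: Total = 3 + 3 + 3 = 9

9


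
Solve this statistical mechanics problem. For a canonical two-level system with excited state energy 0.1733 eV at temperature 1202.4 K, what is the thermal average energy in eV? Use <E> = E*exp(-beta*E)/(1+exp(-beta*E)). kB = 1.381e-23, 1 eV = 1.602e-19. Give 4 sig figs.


Step 1: beta*E = 0.1733*1.602e-19/(1.381e-23*1202.4) = 1.672
Step 2: exp(-beta*E) = 0.1879
Step 3: <E> = 0.1733*0.1879/(1+0.1879) = 0.02741 eV

0.02741


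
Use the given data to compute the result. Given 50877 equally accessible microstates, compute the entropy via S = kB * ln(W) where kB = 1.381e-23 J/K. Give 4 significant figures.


Step 1: ln(W) = ln(50877) = 10.84
Step 2: S = kB * ln(W) = 1.381e-23 * 10.84
Step 3: S = 1.497e-22 J/K

1.497e-22


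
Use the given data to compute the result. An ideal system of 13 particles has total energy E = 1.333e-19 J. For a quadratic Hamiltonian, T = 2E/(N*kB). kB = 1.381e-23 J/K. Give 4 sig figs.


Step 1: Numerator = 2*E = 2*1.333e-19 = 2.666e-19 J
Step 2: Denominator = N*kB = 13*1.381e-23 = 1.795e-22
Step 3: T = 2.666e-19 / 1.795e-22 = 1485 K

1485


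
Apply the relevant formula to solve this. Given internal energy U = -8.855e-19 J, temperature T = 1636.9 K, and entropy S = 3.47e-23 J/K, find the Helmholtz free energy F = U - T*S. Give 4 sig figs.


Step 1: T*S = 1636.9 * 3.47e-23 = 5.68e-20 J
Step 2: F = U - T*S = -8.855e-19 - 5.68e-20
Step 3: F = -9.423e-19 J

-9.423e-19


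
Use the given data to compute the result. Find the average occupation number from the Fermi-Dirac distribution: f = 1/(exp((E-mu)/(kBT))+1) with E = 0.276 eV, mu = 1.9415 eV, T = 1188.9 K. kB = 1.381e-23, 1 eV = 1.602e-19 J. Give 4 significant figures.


Step 1: (E - mu) = 0.276 - 1.9415 = -1.665 eV
Step 2: Convert: (E-mu)*eV = -2.668e-19 J
Step 3: x = (E-mu)*eV/(kB*T) = -16.25
Step 4: f = 1/(exp(-16.25)+1) = 1

1


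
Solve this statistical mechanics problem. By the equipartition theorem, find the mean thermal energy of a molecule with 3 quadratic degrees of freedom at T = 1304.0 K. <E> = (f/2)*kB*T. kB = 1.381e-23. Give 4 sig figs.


Step 1: f/2 = 3/2 = 1.5
Step 2: kB*T = 1.381e-23 * 1304.0 = 1.801e-20
Step 3: <E> = 1.5 * 1.801e-20 = 2.701e-20 J

2.701e-20


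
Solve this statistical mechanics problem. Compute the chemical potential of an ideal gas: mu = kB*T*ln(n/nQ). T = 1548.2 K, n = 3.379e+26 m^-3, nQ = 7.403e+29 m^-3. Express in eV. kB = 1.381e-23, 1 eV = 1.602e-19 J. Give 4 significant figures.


Step 1: n/nQ = 3.379e+26/7.403e+29 = 0.0004564
Step 2: ln(n/nQ) = -7.692
Step 3: mu = kB*T*ln(n/nQ) = 2.138e-20*-7.692 = -1.645e-19 J
Step 4: Convert to eV: -1.645e-19/1.602e-19 = -1.027 eV

-1.027


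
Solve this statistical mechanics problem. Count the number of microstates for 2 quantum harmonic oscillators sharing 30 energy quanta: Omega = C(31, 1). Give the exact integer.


Step 1: Use binomial coefficient C(31, 1)
Step 2: Numerator = 31! / 30!
Step 3: Denominator = 1!
Step 4: Omega = 31

31


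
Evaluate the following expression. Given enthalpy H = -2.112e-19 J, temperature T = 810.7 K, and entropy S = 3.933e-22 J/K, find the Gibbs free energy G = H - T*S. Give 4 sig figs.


Step 1: T*S = 810.7 * 3.933e-22 = 3.188e-19 J
Step 2: G = H - T*S = -2.112e-19 - 3.188e-19
Step 3: G = -5.3e-19 J

-5.3e-19


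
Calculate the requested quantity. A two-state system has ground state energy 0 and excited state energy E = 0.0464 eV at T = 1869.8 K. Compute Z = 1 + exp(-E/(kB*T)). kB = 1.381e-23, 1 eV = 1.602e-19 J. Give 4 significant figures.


Step 1: Compute beta*E = E*eV/(kB*T) = 0.0464*1.602e-19/(1.381e-23*1869.8) = 0.2879
Step 2: exp(-beta*E) = exp(-0.2879) = 0.7499
Step 3: Z = 1 + 0.7499 = 1.75

1.75


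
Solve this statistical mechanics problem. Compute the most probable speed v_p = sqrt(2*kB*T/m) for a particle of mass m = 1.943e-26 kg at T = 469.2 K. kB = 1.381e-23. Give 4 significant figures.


Step 1: Numerator = 2*kB*T = 2*1.381e-23*469.2 = 1.296e-20
Step 2: Ratio = 1.296e-20 / 1.943e-26 = 6.67e+05
Step 3: v_p = sqrt(6.67e+05) = 816.7 m/s

816.7


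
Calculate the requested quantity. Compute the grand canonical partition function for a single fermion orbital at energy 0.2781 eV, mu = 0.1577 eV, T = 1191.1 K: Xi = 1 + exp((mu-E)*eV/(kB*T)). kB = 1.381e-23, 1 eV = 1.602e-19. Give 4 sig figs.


Step 1: (mu - E) = 0.1577 - 0.2781 = -0.1204 eV
Step 2: x = (mu-E)*eV/(kB*T) = -0.1204*1.602e-19/(1.381e-23*1191.1) = -1.173
Step 3: exp(x) = 0.3096
Step 4: Xi = 1 + 0.3096 = 1.31

1.31


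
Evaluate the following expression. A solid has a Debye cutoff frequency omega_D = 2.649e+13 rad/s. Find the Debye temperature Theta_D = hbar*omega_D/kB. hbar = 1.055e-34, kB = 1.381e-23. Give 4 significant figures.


Step 1: hbar*omega_D = 1.055e-34 * 2.649e+13 = 2.795e-21 J
Step 2: Theta_D = 2.795e-21 / 1.381e-23
Step 3: Theta_D = 202.4 K

202.4


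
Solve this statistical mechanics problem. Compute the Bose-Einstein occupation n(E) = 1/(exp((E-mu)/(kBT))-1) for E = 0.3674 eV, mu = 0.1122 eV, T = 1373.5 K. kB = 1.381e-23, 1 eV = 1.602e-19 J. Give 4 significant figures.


Step 1: (E - mu) = 0.2552 eV
Step 2: x = (E-mu)*eV/(kB*T) = 0.2552*1.602e-19/(1.381e-23*1373.5) = 2.155
Step 3: exp(x) = 8.631
Step 4: n = 1/(exp(x)-1) = 0.131

0.131


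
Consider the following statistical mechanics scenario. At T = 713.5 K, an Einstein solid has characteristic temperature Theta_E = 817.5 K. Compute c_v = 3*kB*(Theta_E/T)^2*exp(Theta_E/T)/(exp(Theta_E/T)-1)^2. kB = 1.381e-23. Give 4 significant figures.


Step 1: x = Theta_E/T = 817.5/713.5 = 1.146
Step 2: x^2 = 1.313
Step 3: exp(x) = 3.145
Step 4: c_v = 3*1.381e-23*1.313*3.145/(3.145-1)^2 = 3.718e-23

3.718e-23


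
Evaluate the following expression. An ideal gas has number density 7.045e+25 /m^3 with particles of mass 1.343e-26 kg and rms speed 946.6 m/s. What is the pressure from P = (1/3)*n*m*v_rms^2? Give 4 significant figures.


Step 1: v_rms^2 = 946.6^2 = 8.961e+05
Step 2: n*m = 7.045e+25*1.343e-26 = 0.9461
Step 3: P = (1/3)*0.9461*8.961e+05 = 2.826e+05 Pa

2.826e+05


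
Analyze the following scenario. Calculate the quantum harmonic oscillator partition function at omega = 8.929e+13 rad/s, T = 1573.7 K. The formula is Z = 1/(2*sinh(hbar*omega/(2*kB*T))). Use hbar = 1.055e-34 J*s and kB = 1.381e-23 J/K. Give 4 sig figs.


Step 1: Compute x = hbar*omega/(kB*T) = 1.055e-34*8.929e+13/(1.381e-23*1573.7) = 0.4335
Step 2: x/2 = 0.2167
Step 3: sinh(x/2) = 0.2184
Step 4: Z = 1/(2*0.2184) = 2.289

2.289


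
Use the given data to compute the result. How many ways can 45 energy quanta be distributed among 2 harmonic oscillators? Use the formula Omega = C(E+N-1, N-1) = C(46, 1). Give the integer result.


Step 1: Use binomial coefficient C(46, 1)
Step 2: Numerator = 46! / 45!
Step 3: Denominator = 1!
Step 4: Omega = 46

46


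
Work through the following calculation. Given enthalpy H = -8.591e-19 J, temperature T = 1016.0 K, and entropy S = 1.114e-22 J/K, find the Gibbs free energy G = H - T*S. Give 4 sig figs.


Step 1: T*S = 1016.0 * 1.114e-22 = 1.132e-19 J
Step 2: G = H - T*S = -8.591e-19 - 1.132e-19
Step 3: G = -9.723e-19 J

-9.723e-19


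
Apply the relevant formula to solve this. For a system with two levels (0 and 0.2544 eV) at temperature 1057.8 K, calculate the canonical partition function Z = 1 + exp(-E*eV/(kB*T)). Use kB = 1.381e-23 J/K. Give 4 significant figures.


Step 1: Compute beta*E = E*eV/(kB*T) = 0.2544*1.602e-19/(1.381e-23*1057.8) = 2.79
Step 2: exp(-beta*E) = exp(-2.79) = 0.06143
Step 3: Z = 1 + 0.06143 = 1.061

1.061


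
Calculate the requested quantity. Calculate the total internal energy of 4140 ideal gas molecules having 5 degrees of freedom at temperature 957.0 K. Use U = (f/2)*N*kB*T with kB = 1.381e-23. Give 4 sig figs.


Step 1: f/2 = 5/2 = 2.5
Step 2: N*kB*T = 4140*1.381e-23*957.0 = 5.471e-17
Step 3: U = 2.5 * 5.471e-17 = 1.368e-16 J

1.368e-16


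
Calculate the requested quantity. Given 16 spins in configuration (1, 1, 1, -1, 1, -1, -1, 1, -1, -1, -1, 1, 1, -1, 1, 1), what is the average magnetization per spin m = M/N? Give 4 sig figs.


Step 1: Count up spins (+1): 9, down spins (-1): 7
Step 2: Total magnetization M = 9 - 7 = 2
Step 3: m = M/N = 2/16 = 0.125

0.125


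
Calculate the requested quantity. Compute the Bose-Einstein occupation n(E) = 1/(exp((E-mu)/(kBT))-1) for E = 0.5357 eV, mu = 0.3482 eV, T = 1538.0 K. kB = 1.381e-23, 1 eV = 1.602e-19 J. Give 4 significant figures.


Step 1: (E - mu) = 0.1875 eV
Step 2: x = (E-mu)*eV/(kB*T) = 0.1875*1.602e-19/(1.381e-23*1538.0) = 1.414
Step 3: exp(x) = 4.113
Step 4: n = 1/(exp(x)-1) = 0.3212

0.3212


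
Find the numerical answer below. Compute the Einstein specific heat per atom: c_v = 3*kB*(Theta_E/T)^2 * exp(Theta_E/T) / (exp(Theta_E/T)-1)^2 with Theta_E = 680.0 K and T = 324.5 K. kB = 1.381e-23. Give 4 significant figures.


Step 1: x = Theta_E/T = 680.0/324.5 = 2.096
Step 2: x^2 = 4.391
Step 3: exp(x) = 8.13
Step 4: c_v = 3*1.381e-23*4.391*8.13/(8.13-1)^2 = 2.91e-23

2.91e-23


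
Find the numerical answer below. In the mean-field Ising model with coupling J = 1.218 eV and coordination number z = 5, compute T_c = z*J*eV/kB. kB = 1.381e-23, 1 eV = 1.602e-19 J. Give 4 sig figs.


Step 1: z*J = 5*1.218 = 6.09 eV
Step 2: Convert to Joules: 6.09*1.602e-19 = 9.756e-19 J
Step 3: T_c = 9.756e-19 / 1.381e-23 = 7.065e+04 K

7.065e+04


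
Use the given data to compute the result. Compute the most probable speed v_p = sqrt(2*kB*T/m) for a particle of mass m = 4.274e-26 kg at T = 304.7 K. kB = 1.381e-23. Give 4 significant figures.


Step 1: Numerator = 2*kB*T = 2*1.381e-23*304.7 = 8.416e-21
Step 2: Ratio = 8.416e-21 / 4.274e-26 = 1.969e+05
Step 3: v_p = sqrt(1.969e+05) = 443.7 m/s

443.7


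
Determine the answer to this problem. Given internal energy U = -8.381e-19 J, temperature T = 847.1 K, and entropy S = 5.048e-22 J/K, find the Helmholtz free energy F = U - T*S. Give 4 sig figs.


Step 1: T*S = 847.1 * 5.048e-22 = 4.276e-19 J
Step 2: F = U - T*S = -8.381e-19 - 4.276e-19
Step 3: F = -1.266e-18 J

-1.266e-18


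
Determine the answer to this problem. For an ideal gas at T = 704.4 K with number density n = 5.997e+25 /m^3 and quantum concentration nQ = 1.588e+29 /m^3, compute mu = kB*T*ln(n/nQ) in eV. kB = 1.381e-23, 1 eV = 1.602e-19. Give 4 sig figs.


Step 1: n/nQ = 5.997e+25/1.588e+29 = 0.0003776
Step 2: ln(n/nQ) = -7.882
Step 3: mu = kB*T*ln(n/nQ) = 9.728e-21*-7.882 = -7.667e-20 J
Step 4: Convert to eV: -7.667e-20/1.602e-19 = -0.4786 eV

-0.4786


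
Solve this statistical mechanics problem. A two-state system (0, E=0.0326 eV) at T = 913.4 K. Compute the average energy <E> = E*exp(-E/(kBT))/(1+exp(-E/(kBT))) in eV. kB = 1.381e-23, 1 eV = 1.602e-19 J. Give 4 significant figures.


Step 1: beta*E = 0.0326*1.602e-19/(1.381e-23*913.4) = 0.414
Step 2: exp(-beta*E) = 0.661
Step 3: <E> = 0.0326*0.661/(1+0.661) = 0.01297 eV

0.01297


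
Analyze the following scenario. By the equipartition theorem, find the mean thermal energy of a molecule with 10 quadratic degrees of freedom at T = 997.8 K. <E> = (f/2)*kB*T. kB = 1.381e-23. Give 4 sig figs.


Step 1: f/2 = 10/2 = 5
Step 2: kB*T = 1.381e-23 * 997.8 = 1.378e-20
Step 3: <E> = 5 * 1.378e-20 = 6.89e-20 J

6.89e-20


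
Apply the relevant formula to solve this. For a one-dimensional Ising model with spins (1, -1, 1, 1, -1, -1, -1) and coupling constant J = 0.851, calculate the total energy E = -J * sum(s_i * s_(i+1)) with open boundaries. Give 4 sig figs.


Step 1: Nearest-neighbor products: -1, -1, 1, -1, 1, 1
Step 2: Sum of products = 0
Step 3: E = -0.851 * 0 = 0

0


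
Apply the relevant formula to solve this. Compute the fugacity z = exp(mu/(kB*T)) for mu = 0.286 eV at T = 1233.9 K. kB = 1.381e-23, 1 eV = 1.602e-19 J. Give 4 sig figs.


Step 1: Convert mu to Joules: 0.286*1.602e-19 = 4.582e-20 J
Step 2: kB*T = 1.381e-23*1233.9 = 1.704e-20 J
Step 3: mu/(kB*T) = 2.689
Step 4: z = exp(2.689) = 14.71

14.71


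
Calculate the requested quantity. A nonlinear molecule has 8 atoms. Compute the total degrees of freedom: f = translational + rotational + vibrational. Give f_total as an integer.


Step 1: Translational DOF = 3
Step 2: Rotational DOF (nonlinear) = 3
Step 3: Vibrational DOF = 3*8 - 6 = 18
Step 4: Total = 3 + 3 + 18 = 24

24


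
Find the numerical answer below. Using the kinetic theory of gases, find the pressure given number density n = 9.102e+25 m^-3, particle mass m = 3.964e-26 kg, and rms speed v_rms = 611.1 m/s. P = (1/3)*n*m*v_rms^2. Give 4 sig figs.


Step 1: v_rms^2 = 611.1^2 = 3.734e+05
Step 2: n*m = 9.102e+25*3.964e-26 = 3.608
Step 3: P = (1/3)*3.608*3.734e+05 = 4.491e+05 Pa

4.491e+05


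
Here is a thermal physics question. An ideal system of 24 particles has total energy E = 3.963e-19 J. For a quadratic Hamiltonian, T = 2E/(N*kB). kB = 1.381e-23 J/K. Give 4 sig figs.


Step 1: Numerator = 2*E = 2*3.963e-19 = 7.926e-19 J
Step 2: Denominator = N*kB = 24*1.381e-23 = 3.314e-22
Step 3: T = 7.926e-19 / 3.314e-22 = 2391 K

2391


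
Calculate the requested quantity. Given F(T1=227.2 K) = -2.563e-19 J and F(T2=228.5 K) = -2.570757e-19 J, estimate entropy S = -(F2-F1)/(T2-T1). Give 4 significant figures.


Step 1: dF = F2 - F1 = -2.570757e-19 - (-2.563e-19) = -7.757e-22 J
Step 2: dT = T2 - T1 = 228.5 - 227.2 = 1.3 K
Step 3: S = -dF/dT = -(-7.757e-22)/1.3 = 5.967e-22 J/K

5.967e-22


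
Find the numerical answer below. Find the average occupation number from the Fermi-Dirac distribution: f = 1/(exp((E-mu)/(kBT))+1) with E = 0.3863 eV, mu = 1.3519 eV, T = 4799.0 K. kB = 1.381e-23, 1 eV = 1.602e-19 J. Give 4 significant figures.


Step 1: (E - mu) = 0.3863 - 1.3519 = -0.9656 eV
Step 2: Convert: (E-mu)*eV = -1.547e-19 J
Step 3: x = (E-mu)*eV/(kB*T) = -2.334
Step 4: f = 1/(exp(-2.334)+1) = 0.9117

0.9117


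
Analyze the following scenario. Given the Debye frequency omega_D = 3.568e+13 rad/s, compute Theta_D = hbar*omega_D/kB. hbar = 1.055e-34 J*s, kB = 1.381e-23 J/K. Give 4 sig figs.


Step 1: hbar*omega_D = 1.055e-34 * 3.568e+13 = 3.764e-21 J
Step 2: Theta_D = 3.764e-21 / 1.381e-23
Step 3: Theta_D = 272.6 K

272.6


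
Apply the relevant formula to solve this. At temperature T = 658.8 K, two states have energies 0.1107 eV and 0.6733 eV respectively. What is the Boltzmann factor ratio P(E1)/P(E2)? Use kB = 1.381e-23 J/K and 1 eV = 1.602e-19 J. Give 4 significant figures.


Step 1: Compute energy difference dE = E1 - E2 = 0.1107 - 0.6733 = -0.5626 eV
Step 2: Convert to Joules: dE_J = -0.5626 * 1.602e-19 = -9.013e-20 J
Step 3: Compute exponent = -dE_J / (kB * T) = -(-9.013e-20) / (1.381e-23 * 658.8) = 9.906
Step 4: P(E1)/P(E2) = exp(9.906) = 2.006e+04

2.006e+04


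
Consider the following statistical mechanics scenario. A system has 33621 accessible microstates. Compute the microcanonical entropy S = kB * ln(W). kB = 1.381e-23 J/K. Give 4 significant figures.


Step 1: ln(W) = ln(33621) = 10.42
Step 2: S = kB * ln(W) = 1.381e-23 * 10.42
Step 3: S = 1.439e-22 J/K

1.439e-22
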